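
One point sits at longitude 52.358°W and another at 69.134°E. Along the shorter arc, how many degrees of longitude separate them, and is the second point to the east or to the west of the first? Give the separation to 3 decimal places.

121.492° east

Raw difference: 69.134 − -52.358 = 121.492°.
Normalise into (−180°, 180°]: 121.492° stays 121.492°.
Positive ⇒ the second point lies to the east; separation 121.492°.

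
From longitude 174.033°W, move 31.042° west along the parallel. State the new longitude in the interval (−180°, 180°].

Start at -174.033°; shift −31.042° → -205.075°.
-205.075° lies outside (−180°, 180°]; add 360° → +154.925°.

154.925°E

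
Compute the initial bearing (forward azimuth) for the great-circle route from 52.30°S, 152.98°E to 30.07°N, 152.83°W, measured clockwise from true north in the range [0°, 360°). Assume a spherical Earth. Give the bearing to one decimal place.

44.8°

Δλ = -152.83 − 152.98 = -305.81°; wrapped into (−180°, 180°]: 54.19°.
θ = atan2( sin Δλ · cos φ₂ , cos φ₁ · sin φ₂ − sin φ₁ · cos φ₂ · cos Δλ )
  = atan2(0.70182, 0.70705) = 44.787° → normalised to [0°, 360°): 44.787°.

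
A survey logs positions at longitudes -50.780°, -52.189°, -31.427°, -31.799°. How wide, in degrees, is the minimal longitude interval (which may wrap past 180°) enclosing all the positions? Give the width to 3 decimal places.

Sort the longitudes: -52.189°, -50.780°, -31.799°, -31.427°.
Eastward gaps between consecutive values (wrapping around): 1.409°, 18.981°, 0.372°, 339.238°.
Largest gap = 339.238° ⇒ minimal covering band is its complement: 360° − 339.238° = 20.762°.
Band runs from -52.189° eastward to -31.427°.

20.762°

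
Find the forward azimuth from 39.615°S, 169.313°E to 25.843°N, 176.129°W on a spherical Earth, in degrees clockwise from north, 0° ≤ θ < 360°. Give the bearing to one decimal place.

14.2°

Δλ = -176.129 − 169.313 = -345.442°; wrapped into (−180°, 180°]: 14.558°.
θ = atan2( sin Δλ · cos φ₂ , cos φ₁ · sin φ₂ − sin φ₁ · cos φ₂ · cos Δλ )
  = atan2(0.22622, 0.89123) = 14.243° → normalised to [0°, 360°): 14.243°.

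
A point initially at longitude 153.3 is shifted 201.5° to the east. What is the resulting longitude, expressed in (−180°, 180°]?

Start at +153.3°; shift +201.5° → +354.8°.
+354.8° lies outside (−180°, 180°]; subtract 360° → -5.2°.

-5.2°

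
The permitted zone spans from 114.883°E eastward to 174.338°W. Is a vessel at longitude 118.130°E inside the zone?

Band width going east from +114.883° to -174.338°: ((-174.338 − 114.883) mod 360) = 70.779°.
Offset of +118.130° east of the west edge: ((118.130 − 114.883) mod 360) = 3.247°.
3.247° ≤ 70.779° ⇒ inside.

Yes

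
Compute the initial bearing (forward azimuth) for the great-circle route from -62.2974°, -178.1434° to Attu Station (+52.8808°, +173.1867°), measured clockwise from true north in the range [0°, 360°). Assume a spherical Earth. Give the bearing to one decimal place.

354.2°

Δλ = 173.1867 − -178.1434 = 351.3301°; wrapped into (−180°, 180°]: -8.6699°.
θ = atan2( sin Δλ · cos φ₂ , cos φ₁ · sin φ₂ − sin φ₁ · cos φ₂ · cos Δλ )
  = atan2(-0.09097, 0.89888) = -5.779° → normalised to [0°, 360°): 354.221°.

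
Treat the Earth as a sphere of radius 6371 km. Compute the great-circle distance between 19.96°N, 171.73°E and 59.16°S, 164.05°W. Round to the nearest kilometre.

9072 km

Δλ = -164.05 − 171.73 = -335.78°; wrapped into (−180°, 180°]: 24.22°.
Δφ = -59.16 − 19.96 = -79.12°.
a = sin²(Δφ/2) + cos φ₁ · cos φ₂ · sin²(Δλ/2) = 0.426831.
c = 2·atan2(√a, √(1−a)) = 1.42393 rad → d = 6371·c ≈ 9071.86 km.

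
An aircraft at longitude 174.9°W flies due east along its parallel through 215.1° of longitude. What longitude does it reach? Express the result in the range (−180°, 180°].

Start at -174.9°; shift +215.1° → +40.2°.
+40.2° already lies in (−180°, 180°].

40.2°E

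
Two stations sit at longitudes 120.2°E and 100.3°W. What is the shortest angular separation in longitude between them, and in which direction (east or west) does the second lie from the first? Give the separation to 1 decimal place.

139.5° east

Raw difference: -100.3 − 120.2 = -220.5°.
Normalise into (−180°, 180°]: -220.5° + 360° = 139.5°.
Positive ⇒ the second point lies to the east; separation 139.5°.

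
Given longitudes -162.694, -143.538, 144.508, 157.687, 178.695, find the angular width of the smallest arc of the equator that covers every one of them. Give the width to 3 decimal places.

71.954°

Sort the longitudes: -162.694°, -143.538°, +144.508°, +157.687°, +178.695°.
Eastward gaps between consecutive values (wrapping around): 19.156°, 288.046°, 13.179°, 21.008°, 18.611°.
Largest gap = 288.046° ⇒ minimal covering band is its complement: 360° − 288.046° = 71.954°.
Band runs from +144.508° eastward to -143.538°, crossing the antimeridian.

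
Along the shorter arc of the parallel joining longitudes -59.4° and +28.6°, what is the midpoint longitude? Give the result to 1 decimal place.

-15.4°

Signed shortest Δλ from -59.4° to +28.6° is +88.0°.
Midpoint longitude = -59.4° + (+88.0°)/2 = -59.4° + 44.0° = -15.4°.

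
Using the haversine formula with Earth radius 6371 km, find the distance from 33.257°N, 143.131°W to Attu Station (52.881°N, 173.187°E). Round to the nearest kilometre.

Δλ = 173.187 − -143.131 = 316.318°; wrapped into (−180°, 180°]: -43.682°.
Δφ = 52.881 − 33.257 = 19.624°.
a = sin²(Δφ/2) + cos φ₁ · cos φ₂ · sin²(Δλ/2) = 0.098887.
c = 2·atan2(√a, √(1−a)) = 0.63978 rad → d = 6371·c ≈ 4076.05 km.

4076 km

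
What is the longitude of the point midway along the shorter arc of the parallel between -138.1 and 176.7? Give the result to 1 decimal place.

Signed shortest Δλ from -138.1° to +176.7° is -45.2°.
Midpoint longitude = -138.1° + (-45.2°)/2 = -138.1° − 22.6° = -160.7°.
(The naïve average (-138.1 + +176.7)/2 = 19.3° is on the wrong side of the globe.)

-160.7°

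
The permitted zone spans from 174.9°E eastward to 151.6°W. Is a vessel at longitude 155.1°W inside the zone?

Yes

Band width going east from +174.9° to -151.6°: ((-151.6 − 174.9) mod 360) = 33.5°.
Offset of -155.1° east of the west edge: ((-155.1 − 174.9) mod 360) = 30.0°.
30.0° ≤ 33.5° ⇒ inside.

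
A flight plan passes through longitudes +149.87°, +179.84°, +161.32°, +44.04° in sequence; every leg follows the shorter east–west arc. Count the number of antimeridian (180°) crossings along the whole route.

Leg 1: +149.87° → +179.84°, shortest Δλ = 29.97° (east) — does not cross 180°.
Leg 2: +179.84° → +161.32°, shortest Δλ = -18.52° (west) — does not cross 180°.
Leg 3: +161.32° → +44.04°, shortest Δλ = -117.28° (west) — does not cross 180°.
Total crossings: 0.

0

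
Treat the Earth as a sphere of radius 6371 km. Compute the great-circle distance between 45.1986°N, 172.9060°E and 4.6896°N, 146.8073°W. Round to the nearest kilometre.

5958 km

Δλ = -146.8073 − 172.9060 = -319.7133°; wrapped into (−180°, 180°]: 40.2867°.
Δφ = 4.6896 − 45.1986 = -40.5090°.
a = sin²(Δφ/2) + cos φ₁ · cos φ₂ · sin²(Δλ/2) = 0.203133.
c = 2·atan2(√a, √(1−a)) = 0.93511 rad → d = 6371·c ≈ 5957.56 km.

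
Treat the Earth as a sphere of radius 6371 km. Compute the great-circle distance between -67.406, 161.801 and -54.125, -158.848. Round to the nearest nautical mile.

1366 nmi

Δλ = -158.848 − 161.801 = -320.649°; wrapped into (−180°, 180°]: 39.351°.
Δφ = -54.125 − -67.406 = 13.281°.
a = sin²(Δφ/2) + cos φ₁ · cos φ₂ · sin²(Δλ/2) = 0.038896.
c = 2·atan2(√a, √(1−a)) = 0.39704 rad → d = 6371·c ≈ 2529.56 km ≈ 1365.85 nmi.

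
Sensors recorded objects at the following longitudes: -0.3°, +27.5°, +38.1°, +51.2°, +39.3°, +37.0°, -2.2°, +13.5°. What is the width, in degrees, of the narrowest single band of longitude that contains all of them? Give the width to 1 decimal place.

Sort the longitudes: -2.2°, -0.3°, +13.5°, +27.5°, +37.0°, +38.1°, +39.3°, +51.2°.
Eastward gaps between consecutive values (wrapping around): 1.9°, 13.8°, 14.0°, 9.5°, 1.1°, 1.2°, 11.9°, 306.6°.
Largest gap = 306.6° ⇒ minimal covering band is its complement: 360° − 306.6° = 53.4°.
Band runs from -2.2° eastward to +51.2°.

53.4°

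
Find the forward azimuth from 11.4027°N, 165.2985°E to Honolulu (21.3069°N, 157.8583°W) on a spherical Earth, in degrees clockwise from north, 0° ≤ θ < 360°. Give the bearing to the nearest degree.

Δλ = -157.8583 − 165.2985 = -323.1568°; wrapped into (−180°, 180°]: 36.8432°.
θ = atan2( sin Δλ · cos φ₂ , cos φ₁ · sin φ₂ − sin φ₁ · cos φ₂ · cos Δλ )
  = atan2(0.55864, 0.20879) = 69.507° → normalised to [0°, 360°): 69.507°.

70°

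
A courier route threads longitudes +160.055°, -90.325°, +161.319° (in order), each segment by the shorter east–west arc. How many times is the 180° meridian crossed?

2

Leg 1: +160.055° → -90.325°, shortest Δλ = 109.62° (east) — crosses 180°.
Leg 2: -90.325° → +161.319°, shortest Δλ = -108.356° (west) — crosses 180°.
Total crossings: 2.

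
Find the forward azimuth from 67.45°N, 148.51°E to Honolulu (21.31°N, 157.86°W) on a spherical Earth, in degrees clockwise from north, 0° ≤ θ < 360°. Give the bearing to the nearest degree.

Δλ = -157.86 − 148.51 = -306.37°; wrapped into (−180°, 180°]: 53.63°.
θ = atan2( sin Δλ · cos φ₂ , cos φ₁ · sin φ₂ − sin φ₁ · cos φ₂ · cos Δλ )
  = atan2(0.75015, -0.37085) = 116.306° → normalised to [0°, 360°): 116.306°.

116°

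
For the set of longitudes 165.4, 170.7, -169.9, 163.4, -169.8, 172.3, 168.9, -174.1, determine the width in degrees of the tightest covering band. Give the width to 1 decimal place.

26.8°

Sort the longitudes: -174.1°, -169.9°, -169.8°, +163.4°, +165.4°, +168.9°, +170.7°, +172.3°.
Eastward gaps between consecutive values (wrapping around): 4.2°, 0.1°, 333.2°, 2.0°, 3.5°, 1.8°, 1.6°, 13.6°.
Largest gap = 333.2° ⇒ minimal covering band is its complement: 360° − 333.2° = 26.8°.
Band runs from +163.4° eastward to -169.8°, crossing the antimeridian.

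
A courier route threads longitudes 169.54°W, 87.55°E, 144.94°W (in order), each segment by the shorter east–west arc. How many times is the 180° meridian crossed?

Leg 1: -169.54° → +87.55°, shortest Δλ = -102.91° (west) — crosses 180°.
Leg 2: +87.55° → -144.94°, shortest Δλ = 127.51° (east) — crosses 180°.
Total crossings: 2.

2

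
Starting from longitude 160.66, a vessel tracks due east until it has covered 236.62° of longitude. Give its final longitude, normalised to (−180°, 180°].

+37.28°

Start at +160.66°; shift +236.62° → +397.28°.
+397.28° lies outside (−180°, 180°]; subtract 360° → +37.28°.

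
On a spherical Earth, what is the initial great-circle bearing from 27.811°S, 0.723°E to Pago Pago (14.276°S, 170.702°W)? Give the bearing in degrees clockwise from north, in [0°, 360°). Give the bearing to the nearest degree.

192°

Δλ = -170.702 − 0.723 = -171.425°.
θ = atan2( sin Δλ · cos φ₂ , cos φ₁ · sin φ₂ − sin φ₁ · cos φ₂ · cos Δλ )
  = atan2(-0.14450, -0.66520) = -167.744° → normalised to [0°, 360°): 192.256°.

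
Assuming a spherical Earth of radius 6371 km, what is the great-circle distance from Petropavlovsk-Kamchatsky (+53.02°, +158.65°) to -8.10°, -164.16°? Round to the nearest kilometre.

Δλ = -164.16 − 158.65 = -322.81°; wrapped into (−180°, 180°]: 37.19°.
Δφ = -8.10 − 53.02 = -61.12°.
a = sin²(Δφ/2) + cos φ₁ · cos φ₂ · sin²(Δλ/2) = 0.319067.
c = 2·atan2(√a, √(1−a)) = 1.20053 rad → d = 6371·c ≈ 7648.56 km.

7649 km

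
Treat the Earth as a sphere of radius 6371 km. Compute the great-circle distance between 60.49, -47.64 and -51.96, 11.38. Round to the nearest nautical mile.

Δλ = 11.38 − -47.64 = 59.02°.
Δφ = -51.96 − 60.49 = -112.45°.
a = sin²(Δφ/2) + cos φ₁ · cos φ₂ · sin²(Δλ/2) = 0.764584.
c = 2·atan2(√a, √(1−a)) = 2.12842 rad → d = 6371·c ≈ 13560.14 km ≈ 7321.89 nmi.

7322 nmi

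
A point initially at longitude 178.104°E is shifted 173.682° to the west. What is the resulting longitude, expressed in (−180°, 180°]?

Start at +178.104°; shift −173.682° → +4.422°.
+4.422° already lies in (−180°, 180°].

4.422°E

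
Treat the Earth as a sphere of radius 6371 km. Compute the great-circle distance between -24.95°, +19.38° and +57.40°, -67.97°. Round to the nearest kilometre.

12169 km

Δλ = -67.97 − 19.38 = -87.35°.
Δφ = 57.40 − -24.95 = 82.35°.
a = sin²(Δφ/2) + cos φ₁ · cos φ₂ · sin²(Δλ/2) = 0.666392.
c = 2·atan2(√a, √(1−a)) = 1.91005 rad → d = 6371·c ≈ 12168.93 km.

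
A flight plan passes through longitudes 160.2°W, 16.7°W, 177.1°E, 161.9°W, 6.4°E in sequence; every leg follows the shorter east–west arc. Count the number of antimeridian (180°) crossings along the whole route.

Leg 1: -160.2° → -16.7°, shortest Δλ = 143.5° (east) — does not cross 180°.
Leg 2: -16.7° → +177.1°, shortest Δλ = -166.2° (west) — crosses 180°.
Leg 3: +177.1° → -161.9°, shortest Δλ = 21.0° (east) — crosses 180°.
Leg 4: -161.9° → +6.4°, shortest Δλ = 168.3° (east) — does not cross 180°.
Total crossings: 2.

2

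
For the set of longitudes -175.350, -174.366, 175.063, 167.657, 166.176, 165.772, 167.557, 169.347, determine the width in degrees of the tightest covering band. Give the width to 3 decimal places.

19.862°

Sort the longitudes: -175.350°, -174.366°, +165.772°, +166.176°, +167.557°, +167.657°, +169.347°, +175.063°.
Eastward gaps between consecutive values (wrapping around): 0.984°, 340.138°, 0.404°, 1.381°, 0.100°, 1.690°, 5.716°, 9.587°.
Largest gap = 340.138° ⇒ minimal covering band is its complement: 360° − 340.138° = 19.862°.
Band runs from +165.772° eastward to -174.366°, crossing the antimeridian.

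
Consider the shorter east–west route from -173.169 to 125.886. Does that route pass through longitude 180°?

Yes

Naïve |125.886 − -173.169| = 299.055° > 180°, so the shorter arc goes the other way round — across 180°.
Signed shortest Δλ = ((125.886 − -173.169 + 180) mod 360) − 180 = -60.945°.
Going west by 60.945° from -173.169° passes through 180° before reaching +125.886°.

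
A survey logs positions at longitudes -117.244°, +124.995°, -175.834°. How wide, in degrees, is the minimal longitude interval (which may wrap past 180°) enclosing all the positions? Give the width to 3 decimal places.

Sort the longitudes: -175.834°, -117.244°, +124.995°.
Eastward gaps between consecutive values (wrapping around): 58.590°, 242.239°, 59.171°.
Largest gap = 242.239° ⇒ minimal covering band is its complement: 360° − 242.239° = 117.761°.
Band runs from +124.995° eastward to -117.244°, crossing the antimeridian.

117.761°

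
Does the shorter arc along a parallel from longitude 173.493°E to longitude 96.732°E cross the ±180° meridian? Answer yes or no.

No

Signed shortest Δλ = ((96.732 − 173.493 + 180) mod 360) − 180 = -76.761°.
Going west by 76.761° from +173.493° reaches +96.732° without touching 180°.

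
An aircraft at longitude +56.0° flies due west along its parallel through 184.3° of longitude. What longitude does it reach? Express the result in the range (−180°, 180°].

Start at +56.0°; shift −184.3° → -128.3°.
-128.3° already lies in (−180°, 180°].

-128.3°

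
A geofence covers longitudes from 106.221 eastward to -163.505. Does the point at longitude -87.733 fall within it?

No

Band width going east from +106.221° to -163.505°: ((-163.505 − 106.221) mod 360) = 90.274°.
Offset of -87.733° east of the west edge: ((-87.733 − 106.221) mod 360) = 166.046°.
166.046° > 90.274° ⇒ outside.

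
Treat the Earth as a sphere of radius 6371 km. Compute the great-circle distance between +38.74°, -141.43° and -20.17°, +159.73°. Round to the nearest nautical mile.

4840 nmi

Δλ = 159.73 − -141.43 = 301.16°; wrapped into (−180°, 180°]: -58.84°.
Δφ = -20.17 − 38.74 = -58.91°.
a = sin²(Δφ/2) + cos φ₁ · cos φ₂ · sin²(Δλ/2) = 0.418467.
c = 2·atan2(√a, √(1−a)) = 1.40700 rad → d = 6371·c ≈ 8963.99 km ≈ 4840.17 nmi.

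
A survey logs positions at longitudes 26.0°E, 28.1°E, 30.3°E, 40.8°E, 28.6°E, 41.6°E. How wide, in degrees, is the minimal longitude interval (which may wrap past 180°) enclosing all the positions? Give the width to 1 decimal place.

15.6°

Sort the longitudes: +26.0°, +28.1°, +28.6°, +30.3°, +40.8°, +41.6°.
Eastward gaps between consecutive values (wrapping around): 2.1°, 0.5°, 1.7°, 10.5°, 0.8°, 344.4°.
Largest gap = 344.4° ⇒ minimal covering band is its complement: 360° − 344.4° = 15.6°.
Band runs from +26.0° eastward to +41.6°.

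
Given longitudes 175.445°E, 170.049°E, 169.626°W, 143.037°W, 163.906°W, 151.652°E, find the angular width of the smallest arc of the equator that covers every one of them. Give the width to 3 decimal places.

65.311°

Sort the longitudes: -169.626°, -163.906°, -143.037°, +151.652°, +170.049°, +175.445°.
Eastward gaps between consecutive values (wrapping around): 5.720°, 20.869°, 294.689°, 18.397°, 5.396°, 14.929°.
Largest gap = 294.689° ⇒ minimal covering band is its complement: 360° − 294.689° = 65.311°.
Band runs from +151.652° eastward to -143.037°, crossing the antimeridian.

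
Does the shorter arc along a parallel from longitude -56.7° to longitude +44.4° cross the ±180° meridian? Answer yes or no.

Signed shortest Δλ = ((44.4 − -56.7 + 180) mod 360) − 180 = 101.1°.
Going east by 101.1° from -56.7° reaches +44.4° without touching 180°.

No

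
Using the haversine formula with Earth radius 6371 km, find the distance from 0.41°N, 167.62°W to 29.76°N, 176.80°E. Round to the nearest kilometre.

3657 km

Δλ = 176.80 − -167.62 = 344.42°; wrapped into (−180°, 180°]: -15.58°.
Δφ = 29.76 − 0.41 = 29.35°.
a = sin²(Δφ/2) + cos φ₁ · cos φ₂ · sin²(Δλ/2) = 0.080127.
c = 2·atan2(√a, √(1−a)) = 0.57398 rad → d = 6371·c ≈ 3656.84 km.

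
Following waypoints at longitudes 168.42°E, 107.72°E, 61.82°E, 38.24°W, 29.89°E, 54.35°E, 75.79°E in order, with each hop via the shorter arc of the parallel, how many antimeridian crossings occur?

0

Leg 1: +168.42° → +107.72°, shortest Δλ = -60.7° (west) — does not cross 180°.
Leg 2: +107.72° → +61.82°, shortest Δλ = -45.9° (west) — does not cross 180°.
Leg 3: +61.82° → -38.24°, shortest Δλ = -100.06° (west) — does not cross 180°.
Leg 4: -38.24° → +29.89°, shortest Δλ = 68.13° (east) — does not cross 180°.
Leg 5: +29.89° → +54.35°, shortest Δλ = 24.46° (east) — does not cross 180°.
Leg 6: +54.35° → +75.79°, shortest Δλ = 21.44° (east) — does not cross 180°.
Total crossings: 0.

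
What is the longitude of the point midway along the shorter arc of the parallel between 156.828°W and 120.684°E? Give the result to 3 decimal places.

161.928°E

Signed shortest Δλ from -156.828° to +120.684° is -82.488°.
Midpoint longitude = -156.828° + (-82.488°)/2 = -156.828° − 41.244° = -198.072°.
Normalise into (−180°, 180°]: +161.928°.
(The naïve average (-156.828 + +120.684)/2 = -18.072° is on the wrong side of the globe.)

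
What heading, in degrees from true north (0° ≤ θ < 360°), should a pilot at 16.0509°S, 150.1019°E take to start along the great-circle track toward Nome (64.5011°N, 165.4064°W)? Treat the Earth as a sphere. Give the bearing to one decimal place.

17.6°

Δλ = -165.4064 − 150.1019 = -315.5083°; wrapped into (−180°, 180°]: 44.4917°.
θ = atan2( sin Δλ · cos φ₂ , cos φ₁ · sin φ₂ − sin φ₁ · cos φ₂ · cos Δλ )
  = atan2(0.30169, 0.95232) = 17.578° → normalised to [0°, 360°): 17.578°.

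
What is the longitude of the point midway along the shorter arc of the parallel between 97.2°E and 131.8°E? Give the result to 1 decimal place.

Signed shortest Δλ from +97.2° to +131.8° is +34.6°.
Midpoint longitude = +97.2° + (+34.6°)/2 = +97.2° + 17.3° = +114.5°.

114.5°E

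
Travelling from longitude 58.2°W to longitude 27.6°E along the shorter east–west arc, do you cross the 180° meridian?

Signed shortest Δλ = ((27.6 − -58.2 + 180) mod 360) − 180 = 85.8°.
Going east by 85.8° from -58.2° reaches +27.6° without touching 180°.

No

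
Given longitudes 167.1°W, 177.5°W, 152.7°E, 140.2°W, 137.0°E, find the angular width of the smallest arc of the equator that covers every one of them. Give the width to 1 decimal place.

82.8°

Sort the longitudes: -177.5°, -167.1°, -140.2°, +137.0°, +152.7°.
Eastward gaps between consecutive values (wrapping around): 10.4°, 26.9°, 277.2°, 15.7°, 29.8°.
Largest gap = 277.2° ⇒ minimal covering band is its complement: 360° − 277.2° = 82.8°.
Band runs from +137.0° eastward to -140.2°, crossing the antimeridian.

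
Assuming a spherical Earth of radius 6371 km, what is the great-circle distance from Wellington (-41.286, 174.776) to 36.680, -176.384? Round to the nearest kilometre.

8716 km

Δλ = -176.384 − 174.776 = -351.160°; wrapped into (−180°, 180°]: 8.840°.
Δφ = 36.680 − -41.286 = 77.966°.
a = sin²(Δφ/2) + cos φ₁ · cos φ₂ · sin²(Δλ/2) = 0.399333.
c = 2·atan2(√a, √(1−a)) = 1.36808 rad → d = 6371·c ≈ 8716.02 km.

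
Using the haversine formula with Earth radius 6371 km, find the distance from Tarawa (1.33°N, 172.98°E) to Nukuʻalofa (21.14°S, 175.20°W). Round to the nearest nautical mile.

1517 nmi

Δλ = -175.20 − 172.98 = -348.18°; wrapped into (−180°, 180°]: 11.82°.
Δφ = -21.14 − 1.33 = -22.47°.
a = sin²(Δφ/2) + cos φ₁ · cos φ₂ · sin²(Δλ/2) = 0.047846.
c = 2·atan2(√a, √(1−a)) = 0.44104 rad → d = 6371·c ≈ 2809.87 km ≈ 1517.21 nmi.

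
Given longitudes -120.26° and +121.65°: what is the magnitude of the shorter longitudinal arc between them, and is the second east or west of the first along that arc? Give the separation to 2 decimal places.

Raw difference: 121.65 − -120.26 = 241.91°.
Normalise into (−180°, 180°]: 241.91° − 360° = -118.09°.
Negative ⇒ the second point lies to the west; separation 118.09°.

118.09° west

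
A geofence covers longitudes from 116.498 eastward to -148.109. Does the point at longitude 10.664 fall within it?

Band width going east from +116.498° to -148.109°: ((-148.109 − 116.498) mod 360) = 95.393°.
Offset of +10.664° east of the west edge: ((10.664 − 116.498) mod 360) = 254.166°.
254.166° > 95.393° ⇒ outside.

No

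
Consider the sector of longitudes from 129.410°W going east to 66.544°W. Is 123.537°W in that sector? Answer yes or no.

Yes

Band width going east from -129.410° to -66.544°: ((-66.544 − -129.410) mod 360) = 62.866°.
Offset of -123.537° east of the west edge: ((-123.537 − -129.410) mod 360) = 5.873°.
5.873° ≤ 62.866° ⇒ inside.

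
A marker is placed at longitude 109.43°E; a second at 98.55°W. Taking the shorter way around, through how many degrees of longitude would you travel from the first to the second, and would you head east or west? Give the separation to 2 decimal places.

Raw difference: -98.55 − 109.43 = -207.98°.
Normalise into (−180°, 180°]: -207.98° + 360° = 152.02°.
Positive ⇒ the second point lies to the east; separation 152.02°.

152.02° east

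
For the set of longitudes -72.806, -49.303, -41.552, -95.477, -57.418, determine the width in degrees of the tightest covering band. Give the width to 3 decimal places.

Sort the longitudes: -95.477°, -72.806°, -57.418°, -49.303°, -41.552°.
Eastward gaps between consecutive values (wrapping around): 22.671°, 15.388°, 8.115°, 7.751°, 306.075°.
Largest gap = 306.075° ⇒ minimal covering band is its complement: 360° − 306.075° = 53.925°.
Band runs from -95.477° eastward to -41.552°.

53.925°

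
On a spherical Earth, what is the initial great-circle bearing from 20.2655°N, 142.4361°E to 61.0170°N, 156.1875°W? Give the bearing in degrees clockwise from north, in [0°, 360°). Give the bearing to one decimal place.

Δλ = -156.1875 − 142.4361 = -298.6236°; wrapped into (−180°, 180°]: 61.3764°.
θ = atan2( sin Δλ · cos φ₂ , cos φ₁ · sin φ₂ − sin φ₁ · cos φ₂ · cos Δλ )
  = atan2(0.42533, 0.74021) = 29.882° → normalised to [0°, 360°): 29.882°.

29.9°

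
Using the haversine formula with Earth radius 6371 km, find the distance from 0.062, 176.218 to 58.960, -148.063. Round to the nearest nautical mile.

3914 nmi

Δλ = -148.063 − 176.218 = -324.281°; wrapped into (−180°, 180°]: 35.719°.
Δφ = 58.960 − 0.062 = 58.898°.
a = sin²(Δφ/2) + cos φ₁ · cos φ₂ · sin²(Δλ/2) = 0.290217.
c = 2·atan2(√a, √(1−a)) = 1.13783 rad → d = 6371·c ≈ 7249.10 km ≈ 3914.20 nmi.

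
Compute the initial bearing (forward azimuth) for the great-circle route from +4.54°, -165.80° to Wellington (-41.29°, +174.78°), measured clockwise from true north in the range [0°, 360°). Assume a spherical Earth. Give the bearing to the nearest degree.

Δλ = 174.78 − -165.80 = 340.58°; wrapped into (−180°, 180°]: -19.42°.
θ = atan2( sin Δλ · cos φ₂ , cos φ₁ · sin φ₂ − sin φ₁ · cos φ₂ · cos Δλ )
  = atan2(-0.24983, -0.71389) = -160.713° → normalised to [0°, 360°): 199.287°.

199°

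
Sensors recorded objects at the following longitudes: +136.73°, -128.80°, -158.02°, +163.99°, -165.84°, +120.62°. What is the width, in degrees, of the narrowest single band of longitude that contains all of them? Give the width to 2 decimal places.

Sort the longitudes: -165.84°, -158.02°, -128.80°, +120.62°, +136.73°, +163.99°.
Eastward gaps between consecutive values (wrapping around): 7.82°, 29.22°, 249.42°, 16.11°, 27.26°, 30.17°.
Largest gap = 249.42° ⇒ minimal covering band is its complement: 360° − 249.42° = 110.58°.
Band runs from +120.62° eastward to -128.80°, crossing the antimeridian.

110.58°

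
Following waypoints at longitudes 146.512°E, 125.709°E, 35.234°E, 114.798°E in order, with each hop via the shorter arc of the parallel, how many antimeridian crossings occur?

0

Leg 1: +146.512° → +125.709°, shortest Δλ = -20.803° (west) — does not cross 180°.
Leg 2: +125.709° → +35.234°, shortest Δλ = -90.475° (west) — does not cross 180°.
Leg 3: +35.234° → +114.798°, shortest Δλ = 79.564° (east) — does not cross 180°.
Total crossings: 0.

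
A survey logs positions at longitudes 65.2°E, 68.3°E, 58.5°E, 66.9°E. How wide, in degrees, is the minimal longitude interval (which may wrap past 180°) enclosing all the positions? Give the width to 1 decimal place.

9.8°

Sort the longitudes: +58.5°, +65.2°, +66.9°, +68.3°.
Eastward gaps between consecutive values (wrapping around): 6.7°, 1.7°, 1.4°, 350.2°.
Largest gap = 350.2° ⇒ minimal covering band is its complement: 360° − 350.2° = 9.8°.
Band runs from +58.5° eastward to +68.3°.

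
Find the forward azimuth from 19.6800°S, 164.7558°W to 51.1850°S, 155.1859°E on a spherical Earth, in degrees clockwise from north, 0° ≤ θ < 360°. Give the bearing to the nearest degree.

215°

Δλ = 155.1859 − -164.7558 = 319.9417°; wrapped into (−180°, 180°]: -40.0583°.
θ = atan2( sin Δλ · cos φ₂ , cos φ₁ · sin φ₂ − sin φ₁ · cos φ₂ · cos Δλ )
  = atan2(-0.40339, -0.57210) = -144.812° → normalised to [0°, 360°): 215.188°.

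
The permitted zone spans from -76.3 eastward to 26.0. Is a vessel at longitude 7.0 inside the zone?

Band width going east from -76.3° to +26.0°: ((26.0 − -76.3) mod 360) = 102.3°.
Offset of +7.0° east of the west edge: ((7.0 − -76.3) mod 360) = 83.3°.
83.3° ≤ 102.3° ⇒ inside.

Yes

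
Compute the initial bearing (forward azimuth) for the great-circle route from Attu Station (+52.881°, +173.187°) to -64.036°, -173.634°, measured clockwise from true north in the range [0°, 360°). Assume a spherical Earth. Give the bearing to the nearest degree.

174°

Δλ = -173.634 − 173.187 = -346.821°; wrapped into (−180°, 180°]: 13.179°.
θ = atan2( sin Δλ · cos φ₂ , cos φ₁ · sin φ₂ − sin φ₁ · cos φ₂ · cos Δλ )
  = atan2(0.09982, -0.88247) = 173.547° → normalised to [0°, 360°): 173.547°.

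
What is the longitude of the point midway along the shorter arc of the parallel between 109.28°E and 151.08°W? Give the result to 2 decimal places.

Signed shortest Δλ from +109.28° to -151.08° is +99.64°.
Midpoint longitude = +109.28° + (+99.64°)/2 = +109.28° + 49.82° = +159.10°.
(The naïve average (+109.28 + -151.08)/2 = -20.9° is on the wrong side of the globe.)

159.10°E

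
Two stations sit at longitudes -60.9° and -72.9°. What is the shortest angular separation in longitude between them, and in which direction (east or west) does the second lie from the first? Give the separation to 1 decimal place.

12.0° west

Raw difference: -72.9 − -60.9 = -12.0°.
Normalise into (−180°, 180°]: -12.0° stays -12.0°.
Negative ⇒ the second point lies to the west; separation 12.0°.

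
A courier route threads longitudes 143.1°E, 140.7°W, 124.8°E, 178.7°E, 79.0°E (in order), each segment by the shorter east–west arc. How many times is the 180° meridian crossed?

2

Leg 1: +143.1° → -140.7°, shortest Δλ = 76.2° (east) — crosses 180°.
Leg 2: -140.7° → +124.8°, shortest Δλ = -94.5° (west) — crosses 180°.
Leg 3: +124.8° → +178.7°, shortest Δλ = 53.9° (east) — does not cross 180°.
Leg 4: +178.7° → +79.0°, shortest Δλ = -99.7° (west) — does not cross 180°.
Total crossings: 2.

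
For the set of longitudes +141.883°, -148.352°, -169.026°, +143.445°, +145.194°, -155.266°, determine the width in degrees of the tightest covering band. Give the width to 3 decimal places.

Sort the longitudes: -169.026°, -155.266°, -148.352°, +141.883°, +143.445°, +145.194°.
Eastward gaps between consecutive values (wrapping around): 13.760°, 6.914°, 290.235°, 1.562°, 1.749°, 45.780°.
Largest gap = 290.235° ⇒ minimal covering band is its complement: 360° − 290.235° = 69.765°.
Band runs from +141.883° eastward to -148.352°, crossing the antimeridian.

69.765°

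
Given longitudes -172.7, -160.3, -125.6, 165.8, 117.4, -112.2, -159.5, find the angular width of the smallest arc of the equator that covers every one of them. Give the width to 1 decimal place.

130.4°

Sort the longitudes: -172.7°, -160.3°, -159.5°, -125.6°, -112.2°, +117.4°, +165.8°.
Eastward gaps between consecutive values (wrapping around): 12.4°, 0.8°, 33.9°, 13.4°, 229.6°, 48.4°, 21.5°.
Largest gap = 229.6° ⇒ minimal covering band is its complement: 360° − 229.6° = 130.4°.
Band runs from +117.4° eastward to -112.2°, crossing the antimeridian.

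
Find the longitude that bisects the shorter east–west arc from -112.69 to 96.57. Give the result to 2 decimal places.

Signed shortest Δλ from -112.69° to +96.57° is -150.74°.
Midpoint longitude = -112.69° + (-150.74°)/2 = -112.69° − 75.37° = -188.06°.
Normalise into (−180°, 180°]: +171.94°.
(The naïve average (-112.69 + +96.57)/2 = -8.06° is on the wrong side of the globe.)

+171.94°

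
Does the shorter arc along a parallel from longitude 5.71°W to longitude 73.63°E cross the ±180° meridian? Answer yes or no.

No

Signed shortest Δλ = ((73.63 − -5.71 + 180) mod 360) − 180 = 79.34°.
Going east by 79.34° from -5.71° reaches +73.63° without touching 180°.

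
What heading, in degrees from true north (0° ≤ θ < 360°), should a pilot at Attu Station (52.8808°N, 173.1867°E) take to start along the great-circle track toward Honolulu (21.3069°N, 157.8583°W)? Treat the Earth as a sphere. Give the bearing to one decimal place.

Δλ = -157.8583 − 173.1867 = -331.0450°; wrapped into (−180°, 180°]: 28.9550°.
θ = atan2( sin Δλ · cos φ₂ , cos φ₁ · sin φ₂ − sin φ₁ · cos φ₂ · cos Δλ )
  = atan2(0.45103, -0.43074) = 133.682° → normalised to [0°, 360°): 133.682°.

133.7°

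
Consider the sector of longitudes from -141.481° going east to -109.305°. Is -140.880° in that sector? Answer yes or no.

Band width going east from -141.481° to -109.305°: ((-109.305 − -141.481) mod 360) = 32.176°.
Offset of -140.880° east of the west edge: ((-140.880 − -141.481) mod 360) = 0.601°.
0.601° ≤ 32.176° ⇒ inside.

Yes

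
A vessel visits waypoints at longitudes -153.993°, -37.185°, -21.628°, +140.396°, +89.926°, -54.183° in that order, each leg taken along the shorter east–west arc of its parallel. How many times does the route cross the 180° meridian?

0

Leg 1: -153.993° → -37.185°, shortest Δλ = 116.808° (east) — does not cross 180°.
Leg 2: -37.185° → -21.628°, shortest Δλ = 15.557° (east) — does not cross 180°.
Leg 3: -21.628° → +140.396°, shortest Δλ = 162.024° (east) — does not cross 180°.
Leg 4: +140.396° → +89.926°, shortest Δλ = -50.47° (west) — does not cross 180°.
Leg 5: +89.926° → -54.183°, shortest Δλ = -144.109° (west) — does not cross 180°.
Total crossings: 0.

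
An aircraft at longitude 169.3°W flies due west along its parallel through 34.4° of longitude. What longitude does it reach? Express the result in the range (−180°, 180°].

156.3°E

Start at -169.3°; shift −34.4° → -203.7°.
-203.7° lies outside (−180°, 180°]; add 360° → +156.3°.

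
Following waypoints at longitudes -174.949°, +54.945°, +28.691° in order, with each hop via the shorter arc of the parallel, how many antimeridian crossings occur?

1

Leg 1: -174.949° → +54.945°, shortest Δλ = -130.106° (west) — crosses 180°.
Leg 2: +54.945° → +28.691°, shortest Δλ = -26.254° (west) — does not cross 180°.
Total crossings: 1.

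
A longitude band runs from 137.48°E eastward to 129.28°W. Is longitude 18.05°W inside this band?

No

Band width going east from +137.48° to -129.28°: ((-129.28 − 137.48) mod 360) = 93.24°.
Offset of -18.05° east of the west edge: ((-18.05 − 137.48) mod 360) = 204.47°.
204.47° > 93.24° ⇒ outside.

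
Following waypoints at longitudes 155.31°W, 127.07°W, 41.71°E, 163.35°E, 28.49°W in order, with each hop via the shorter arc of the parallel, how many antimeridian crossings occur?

Leg 1: -155.31° → -127.07°, shortest Δλ = 28.24° (east) — does not cross 180°.
Leg 2: -127.07° → +41.71°, shortest Δλ = 168.78° (east) — does not cross 180°.
Leg 3: +41.71° → +163.35°, shortest Δλ = 121.64° (east) — does not cross 180°.
Leg 4: +163.35° → -28.49°, shortest Δλ = 168.16° (east) — crosses 180°.
Total crossings: 1.

1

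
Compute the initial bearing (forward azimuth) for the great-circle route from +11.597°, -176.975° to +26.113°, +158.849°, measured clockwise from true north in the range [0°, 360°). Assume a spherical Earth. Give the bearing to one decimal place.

305.9°

Δλ = 158.849 − -176.975 = 335.824°; wrapped into (−180°, 180°]: -24.176°.
θ = atan2( sin Δλ · cos φ₂ , cos φ₁ · sin φ₂ − sin φ₁ · cos φ₂ · cos Δλ )
  = atan2(-0.36774, 0.26648) = -54.071° → normalised to [0°, 360°): 305.929°.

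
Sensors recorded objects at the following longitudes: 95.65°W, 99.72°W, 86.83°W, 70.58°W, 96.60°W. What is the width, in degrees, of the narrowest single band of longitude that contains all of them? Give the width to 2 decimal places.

29.14°

Sort the longitudes: -99.72°, -96.60°, -95.65°, -86.83°, -70.58°.
Eastward gaps between consecutive values (wrapping around): 3.12°, 0.95°, 8.82°, 16.25°, 330.86°.
Largest gap = 330.86° ⇒ minimal covering band is its complement: 360° − 330.86° = 29.14°.
Band runs from -99.72° eastward to -70.58°.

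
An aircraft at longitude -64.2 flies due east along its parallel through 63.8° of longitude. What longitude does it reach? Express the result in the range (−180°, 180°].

Start at -64.2°; shift +63.8° → -0.4°.
-0.4° already lies in (−180°, 180°].

-0.4°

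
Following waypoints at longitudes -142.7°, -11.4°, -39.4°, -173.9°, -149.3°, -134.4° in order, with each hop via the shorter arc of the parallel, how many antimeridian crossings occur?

0

Leg 1: -142.7° → -11.4°, shortest Δλ = 131.3° (east) — does not cross 180°.
Leg 2: -11.4° → -39.4°, shortest Δλ = -28.0° (west) — does not cross 180°.
Leg 3: -39.4° → -173.9°, shortest Δλ = -134.5° (west) — does not cross 180°.
Leg 4: -173.9° → -149.3°, shortest Δλ = 24.6° (east) — does not cross 180°.
Leg 5: -149.3° → -134.4°, shortest Δλ = 14.9° (east) — does not cross 180°.
Total crossings: 0.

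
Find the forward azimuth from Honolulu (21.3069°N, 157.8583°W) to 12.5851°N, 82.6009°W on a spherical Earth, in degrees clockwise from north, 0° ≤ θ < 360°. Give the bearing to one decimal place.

83.2°

Δλ = -82.6009 − -157.8583 = 75.2574°.
θ = atan2( sin Δλ · cos φ₂ , cos φ₁ · sin φ₂ − sin φ₁ · cos φ₂ · cos Δλ )
  = atan2(0.94384, 0.11275) = 83.188° → normalised to [0°, 360°): 83.188°.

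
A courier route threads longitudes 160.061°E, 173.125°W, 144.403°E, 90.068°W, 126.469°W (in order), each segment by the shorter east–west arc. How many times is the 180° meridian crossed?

Leg 1: +160.061° → -173.125°, shortest Δλ = 26.814° (east) — crosses 180°.
Leg 2: -173.125° → +144.403°, shortest Δλ = -42.472° (west) — crosses 180°.
Leg 3: +144.403° → -90.068°, shortest Δλ = 125.529° (east) — crosses 180°.
Leg 4: -90.068° → -126.469°, shortest Δλ = -36.401° (west) — does not cross 180°.
Total crossings: 3.

3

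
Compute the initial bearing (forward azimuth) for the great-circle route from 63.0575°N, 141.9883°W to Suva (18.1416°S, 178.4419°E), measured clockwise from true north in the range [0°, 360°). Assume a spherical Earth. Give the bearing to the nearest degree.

Δλ = 178.4419 − -141.9883 = 320.4302°; wrapped into (−180°, 180°]: -39.5698°.
θ = atan2( sin Δλ · cos φ₂ , cos φ₁ · sin φ₂ − sin φ₁ · cos φ₂ · cos Δλ )
  = atan2(-0.60535, -0.79410) = -142.681° → normalised to [0°, 360°): 217.319°.

217°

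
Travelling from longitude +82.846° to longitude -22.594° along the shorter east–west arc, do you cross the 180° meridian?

Signed shortest Δλ = ((-22.594 − 82.846 + 180) mod 360) − 180 = -105.44°.
Going west by 105.44° from +82.846° reaches -22.594° without touching 180°.

No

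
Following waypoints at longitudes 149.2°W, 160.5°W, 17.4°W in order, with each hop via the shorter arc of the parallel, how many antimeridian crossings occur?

0

Leg 1: -149.2° → -160.5°, shortest Δλ = -11.3° (west) — does not cross 180°.
Leg 2: -160.5° → -17.4°, shortest Δλ = 143.1° (east) — does not cross 180°.
Total crossings: 0.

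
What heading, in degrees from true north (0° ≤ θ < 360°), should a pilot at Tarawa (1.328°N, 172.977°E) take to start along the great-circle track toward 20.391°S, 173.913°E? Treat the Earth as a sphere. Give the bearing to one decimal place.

177.6°

Δλ = 173.913 − 172.977 = 0.936°.
θ = atan2( sin Δλ · cos φ₂ , cos φ₁ · sin φ₂ − sin φ₁ · cos φ₂ · cos Δλ )
  = atan2(0.01531, -0.37005) = 177.631° → normalised to [0°, 360°): 177.631°.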